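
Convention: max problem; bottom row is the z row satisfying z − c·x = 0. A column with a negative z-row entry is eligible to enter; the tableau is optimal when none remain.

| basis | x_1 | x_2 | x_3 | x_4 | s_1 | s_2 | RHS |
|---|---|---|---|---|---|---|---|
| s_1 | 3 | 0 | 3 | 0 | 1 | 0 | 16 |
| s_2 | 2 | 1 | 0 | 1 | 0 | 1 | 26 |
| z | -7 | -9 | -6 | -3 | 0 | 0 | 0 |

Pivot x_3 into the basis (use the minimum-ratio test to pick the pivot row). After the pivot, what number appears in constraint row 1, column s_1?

1/3

Ratio test on column x_3 — row 1: 16/3 = 16/3; row 2: entry 0 ≤ 0. Minimum is 16/3 at row 1 (s_1 leaves); pivot element 3.
Divide row 1 by 3; eliminate column x_3 from the other rows.
In the new row 1, the s_1 entry is the old entry divided by the pivot: 1/3 = 1/3.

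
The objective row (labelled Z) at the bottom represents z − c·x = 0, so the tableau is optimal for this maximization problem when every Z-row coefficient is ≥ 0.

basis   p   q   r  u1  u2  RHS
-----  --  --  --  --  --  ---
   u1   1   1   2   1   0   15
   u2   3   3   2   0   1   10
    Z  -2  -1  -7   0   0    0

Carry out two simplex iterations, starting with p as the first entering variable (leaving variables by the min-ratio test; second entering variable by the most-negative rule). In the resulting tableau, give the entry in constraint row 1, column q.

-2

Ratio test on column p — row 1: 15/1 = 15; row 2: 10/3 = 10/3. Minimum is 10/3 at row 2 (u2 leaves); pivot element 3.
Divide row 2 by 3; eliminate column p from the other rows.
Second iteration: most negative Z-row entry is -17/3 in column r, so r enters.
Ratio test on column r — row 1: (35/3)/(4/3) = 35/4; row 2: (10/3)/(2/3) = 5. Minimum is 5 at row 2 (p leaves); pivot element 2/3.
Divide row 2 by 2/3; eliminate column r from the other rows.
After both pivots, the entry at constraint row 1, column q is -2.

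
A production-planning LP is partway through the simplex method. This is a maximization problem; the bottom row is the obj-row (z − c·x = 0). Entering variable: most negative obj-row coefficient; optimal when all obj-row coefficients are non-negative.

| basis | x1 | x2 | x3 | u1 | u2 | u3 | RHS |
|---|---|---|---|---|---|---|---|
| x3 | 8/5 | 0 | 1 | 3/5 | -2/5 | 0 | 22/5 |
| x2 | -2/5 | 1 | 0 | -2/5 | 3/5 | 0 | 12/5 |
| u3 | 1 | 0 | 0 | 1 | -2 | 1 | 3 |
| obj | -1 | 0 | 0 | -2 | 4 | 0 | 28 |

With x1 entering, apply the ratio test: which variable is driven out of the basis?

Column x1 entries and ratios — x3: (22/5)/(8/5) = 11/4; x2: -2/5 ≤ 0, skip; u3: 3/1 = 3.
Smallest ratio is 11/4 in the row of x3, so x3 leaves.

x3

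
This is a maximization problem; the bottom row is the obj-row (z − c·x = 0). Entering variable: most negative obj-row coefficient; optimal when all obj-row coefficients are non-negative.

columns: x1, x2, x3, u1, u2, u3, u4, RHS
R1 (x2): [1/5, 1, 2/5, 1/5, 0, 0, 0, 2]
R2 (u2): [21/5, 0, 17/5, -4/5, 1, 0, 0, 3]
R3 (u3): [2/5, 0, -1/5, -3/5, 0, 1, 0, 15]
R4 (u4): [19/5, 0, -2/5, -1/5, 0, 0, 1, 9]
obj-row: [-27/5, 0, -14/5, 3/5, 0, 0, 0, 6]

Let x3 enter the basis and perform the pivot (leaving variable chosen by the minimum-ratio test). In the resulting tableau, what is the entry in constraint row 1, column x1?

Ratio test on column x3 — row 1: 2/(2/5) = 5; row 2: 3/(17/5) = 15/17; row 3: entry -1/5 ≤ 0; row 4: entry -2/5 ≤ 0. Minimum is 15/17 at row 2 (u2 leaves); pivot element 17/5.
Divide row 2 by 17/5; eliminate column x3 from the other rows.
Row 1 update in column x1: 1/5 − (2/5)·(21/17) = -5/17.

-5/17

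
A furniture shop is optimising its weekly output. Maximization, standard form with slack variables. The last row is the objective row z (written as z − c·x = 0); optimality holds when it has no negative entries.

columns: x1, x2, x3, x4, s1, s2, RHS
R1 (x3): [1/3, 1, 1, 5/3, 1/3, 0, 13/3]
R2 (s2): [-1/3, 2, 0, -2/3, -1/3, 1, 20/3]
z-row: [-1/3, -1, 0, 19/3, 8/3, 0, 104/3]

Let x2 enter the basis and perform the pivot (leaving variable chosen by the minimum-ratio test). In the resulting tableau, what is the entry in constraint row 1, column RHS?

1

Ratio test on column x2 — row 1: (13/3)/1 = 13/3; row 2: (20/3)/2 = 10/3. Minimum is 10/3 at row 2 (s2 leaves); pivot element 2.
Divide row 2 by 2; eliminate column x2 from the other rows.
Row 1 update in column RHS: 13/3 − 1·(10/3) = 1.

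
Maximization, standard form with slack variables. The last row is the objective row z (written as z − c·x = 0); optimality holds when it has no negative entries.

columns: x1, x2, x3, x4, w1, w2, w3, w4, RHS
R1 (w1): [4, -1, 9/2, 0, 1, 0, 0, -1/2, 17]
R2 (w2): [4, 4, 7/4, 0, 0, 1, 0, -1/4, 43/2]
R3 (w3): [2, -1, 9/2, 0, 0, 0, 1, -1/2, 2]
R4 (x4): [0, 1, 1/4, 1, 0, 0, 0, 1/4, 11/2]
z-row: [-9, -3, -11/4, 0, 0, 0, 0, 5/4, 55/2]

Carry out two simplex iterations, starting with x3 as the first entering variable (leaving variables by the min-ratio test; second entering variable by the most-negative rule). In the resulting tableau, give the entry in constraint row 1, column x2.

1

Ratio test on column x3 — row 1: 17/(9/2) = 34/9; row 2: (43/2)/(7/4) = 86/7; row 3: 2/(9/2) = 4/9; row 4: (11/2)/(1/4) = 22. Minimum is 4/9 at row 3 (w3 leaves); pivot element 9/2.
Divide row 3 by 9/2; eliminate column x3 from the other rows.
Second iteration: most negative z-row entry is -70/9 in column x1, so x1 enters.
Ratio test on column x1 — row 1: 15/2 = 15/2; row 2: (373/18)/(29/9) = 373/58; row 3: (4/9)/(4/9) = 1; row 4: entry -1/9 ≤ 0. Minimum is 1 at row 3 (x3 leaves); pivot element 4/9.
Divide row 3 by 4/9; eliminate column x1 from the other rows.
After both pivots, the entry at constraint row 1, column x2 is 1.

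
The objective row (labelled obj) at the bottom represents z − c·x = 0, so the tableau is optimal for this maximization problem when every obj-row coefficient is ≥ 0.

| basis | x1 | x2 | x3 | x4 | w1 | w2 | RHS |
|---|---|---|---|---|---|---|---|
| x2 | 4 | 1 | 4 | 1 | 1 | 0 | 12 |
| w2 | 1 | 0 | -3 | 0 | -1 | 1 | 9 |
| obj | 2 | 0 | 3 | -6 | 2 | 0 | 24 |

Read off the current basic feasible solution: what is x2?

12

x2 is basic (row 1); its value is the RHS of that row, 12.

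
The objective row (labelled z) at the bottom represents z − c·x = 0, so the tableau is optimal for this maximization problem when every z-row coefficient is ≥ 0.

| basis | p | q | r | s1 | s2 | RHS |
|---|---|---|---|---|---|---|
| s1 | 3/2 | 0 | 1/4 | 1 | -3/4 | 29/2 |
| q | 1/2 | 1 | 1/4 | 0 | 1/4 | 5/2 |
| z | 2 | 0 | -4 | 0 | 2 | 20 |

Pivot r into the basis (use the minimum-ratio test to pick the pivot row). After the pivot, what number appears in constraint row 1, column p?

Ratio test on column r — row 1: (29/2)/(1/4) = 58; row 2: (5/2)/(1/4) = 10. Minimum is 10 at row 2 (q leaves); pivot element 1/4.
Divide row 2 by 1/4; eliminate column r from the other rows.
Row 1 update in column p: 3/2 − (1/4)·2 = 1.

1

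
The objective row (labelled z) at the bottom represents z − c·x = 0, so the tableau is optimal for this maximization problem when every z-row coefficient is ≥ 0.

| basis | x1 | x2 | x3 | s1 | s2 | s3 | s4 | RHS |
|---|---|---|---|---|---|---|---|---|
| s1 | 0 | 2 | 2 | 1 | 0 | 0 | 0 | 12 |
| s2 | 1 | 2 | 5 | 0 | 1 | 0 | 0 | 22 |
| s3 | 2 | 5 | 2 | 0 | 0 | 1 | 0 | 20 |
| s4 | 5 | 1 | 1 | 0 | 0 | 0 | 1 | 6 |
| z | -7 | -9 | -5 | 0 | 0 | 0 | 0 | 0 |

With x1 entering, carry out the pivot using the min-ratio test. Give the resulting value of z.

42/5

Ratio test on column x1 — row 1: entry 0 ≤ 0; row 2: 22/1 = 22; row 3: 20/2 = 10; row 4: 6/5 = 6/5. Minimum is 6/5 at row 4 (s4 leaves); pivot element 5.
Pivot on row 4; the z-row RHS becomes 0 − (-7)·(6/5) = 42/5.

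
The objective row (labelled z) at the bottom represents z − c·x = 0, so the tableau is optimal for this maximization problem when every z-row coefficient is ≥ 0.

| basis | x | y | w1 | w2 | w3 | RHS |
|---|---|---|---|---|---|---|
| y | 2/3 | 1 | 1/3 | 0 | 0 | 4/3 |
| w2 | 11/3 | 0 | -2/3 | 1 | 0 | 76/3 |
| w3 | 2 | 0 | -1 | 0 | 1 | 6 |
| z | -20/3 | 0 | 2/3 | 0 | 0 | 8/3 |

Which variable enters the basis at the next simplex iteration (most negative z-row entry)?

x

Negative z-row entries: x: -20/3.
The most negative is -20/3 in column x, so x enters.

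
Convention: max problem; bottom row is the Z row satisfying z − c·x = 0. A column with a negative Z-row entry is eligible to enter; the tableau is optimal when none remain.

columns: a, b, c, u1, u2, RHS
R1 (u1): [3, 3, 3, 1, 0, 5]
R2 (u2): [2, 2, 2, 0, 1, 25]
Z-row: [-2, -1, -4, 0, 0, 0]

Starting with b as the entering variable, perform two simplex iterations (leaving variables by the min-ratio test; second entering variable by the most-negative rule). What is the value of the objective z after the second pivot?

Ratio test on column b — row 1: 5/3 = 5/3; row 2: 25/2 = 25/2. Minimum is 5/3 at row 1 (u1 leaves); pivot element 3.
Pivot on row 1; the Z-row RHS becomes 0 − (-1)·(5/3) = 5/3.
Next entering variable (most negative Z-row entry -3): c.
Ratio test on column c — row 1: (5/3)/1 = 5/3; row 2: entry 0 ≤ 0. Minimum is 5/3 at row 1 (b leaves); pivot element 1.
After the second pivot the Z-row RHS is 5/3 − (-3)·(5/3) = 20/3.

20/3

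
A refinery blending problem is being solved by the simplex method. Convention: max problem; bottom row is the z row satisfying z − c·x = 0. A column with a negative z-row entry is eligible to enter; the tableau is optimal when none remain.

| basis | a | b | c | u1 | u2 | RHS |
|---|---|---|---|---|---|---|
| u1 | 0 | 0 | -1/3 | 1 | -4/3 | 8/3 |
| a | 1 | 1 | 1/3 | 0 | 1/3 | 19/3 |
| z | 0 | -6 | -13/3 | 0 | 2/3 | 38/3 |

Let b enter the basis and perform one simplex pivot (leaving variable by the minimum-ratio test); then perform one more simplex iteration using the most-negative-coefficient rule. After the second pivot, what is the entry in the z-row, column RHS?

Ratio test on column b — row 1: entry 0 ≤ 0; row 2: (19/3)/1 = 19/3. Minimum is 19/3 at row 2 (a leaves); pivot element 1.
Divide row 2 by 1; eliminate column b from the other rows.
Second iteration: most negative z-row entry is -7/3 in column c, so c enters.
Ratio test on column c — row 1: entry -1/3 ≤ 0; row 2: (19/3)/(1/3) = 19. Minimum is 19 at row 2 (b leaves); pivot element 1/3.
Divide row 2 by 1/3; eliminate column c from the other rows.
After both pivots, the entry at the z-row, column RHS is 95.

95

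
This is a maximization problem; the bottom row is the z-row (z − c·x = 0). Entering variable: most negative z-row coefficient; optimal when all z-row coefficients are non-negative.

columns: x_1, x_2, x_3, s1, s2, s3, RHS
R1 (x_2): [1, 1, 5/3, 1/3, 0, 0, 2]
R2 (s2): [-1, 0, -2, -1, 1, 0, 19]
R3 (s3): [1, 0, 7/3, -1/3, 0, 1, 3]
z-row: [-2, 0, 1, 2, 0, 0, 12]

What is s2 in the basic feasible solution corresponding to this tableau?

19

s2 is basic (row 2); its value is the RHS of that row, 19.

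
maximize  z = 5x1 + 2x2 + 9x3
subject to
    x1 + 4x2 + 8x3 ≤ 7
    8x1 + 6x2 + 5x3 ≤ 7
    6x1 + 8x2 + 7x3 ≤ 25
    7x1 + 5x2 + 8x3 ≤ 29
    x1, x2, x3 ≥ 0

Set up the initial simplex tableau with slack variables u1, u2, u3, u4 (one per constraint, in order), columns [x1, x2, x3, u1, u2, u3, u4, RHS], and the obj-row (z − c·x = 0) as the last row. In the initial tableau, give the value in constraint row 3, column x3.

7

Constraint 3 has coefficient 7 on x3.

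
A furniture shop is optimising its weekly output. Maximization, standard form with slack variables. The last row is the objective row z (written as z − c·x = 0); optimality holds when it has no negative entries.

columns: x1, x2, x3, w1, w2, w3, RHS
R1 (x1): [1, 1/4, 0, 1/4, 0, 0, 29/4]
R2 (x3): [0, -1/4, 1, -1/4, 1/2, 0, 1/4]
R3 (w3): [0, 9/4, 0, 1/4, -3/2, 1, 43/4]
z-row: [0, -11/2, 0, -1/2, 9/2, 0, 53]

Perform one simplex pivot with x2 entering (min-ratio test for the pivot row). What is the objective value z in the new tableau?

Ratio test on column x2 — row 1: (29/4)/(1/4) = 29; row 2: entry -1/4 ≤ 0; row 3: (43/4)/(9/4) = 43/9. Minimum is 43/9 at row 3 (w3 leaves); pivot element 9/4.
Pivot on row 3; the z-row RHS becomes 53 − (-11/2)·(43/9) = 1427/18.

1427/18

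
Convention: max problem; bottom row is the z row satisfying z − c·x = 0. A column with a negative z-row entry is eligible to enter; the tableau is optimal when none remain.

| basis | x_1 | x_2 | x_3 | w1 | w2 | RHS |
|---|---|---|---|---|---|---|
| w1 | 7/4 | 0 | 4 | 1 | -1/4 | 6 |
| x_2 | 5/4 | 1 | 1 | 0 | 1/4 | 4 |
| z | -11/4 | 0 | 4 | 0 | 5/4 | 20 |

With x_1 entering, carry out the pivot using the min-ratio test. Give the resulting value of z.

Ratio test on column x_1 — row 1: 6/(7/4) = 24/7; row 2: 4/(5/4) = 16/5. Minimum is 16/5 at row 2 (x_2 leaves); pivot element 5/4.
Pivot on row 2; the z-row RHS becomes 20 − (-11/4)·(16/5) = 144/5.

144/5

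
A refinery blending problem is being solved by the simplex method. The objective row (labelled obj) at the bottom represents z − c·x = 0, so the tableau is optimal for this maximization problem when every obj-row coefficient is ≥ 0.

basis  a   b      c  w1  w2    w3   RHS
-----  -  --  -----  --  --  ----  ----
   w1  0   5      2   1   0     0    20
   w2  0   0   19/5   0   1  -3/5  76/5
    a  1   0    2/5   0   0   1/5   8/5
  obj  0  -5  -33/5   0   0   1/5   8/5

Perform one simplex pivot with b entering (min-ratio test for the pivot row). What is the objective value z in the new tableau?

Ratio test on column b — row 1: 20/5 = 4; row 2: entry 0 ≤ 0; row 3: entry 0 ≤ 0. Minimum is 4 at row 1 (w1 leaves); pivot element 5.
Pivot on row 1; the obj-row RHS becomes 8/5 − (-5)·4 = 108/5.

108/5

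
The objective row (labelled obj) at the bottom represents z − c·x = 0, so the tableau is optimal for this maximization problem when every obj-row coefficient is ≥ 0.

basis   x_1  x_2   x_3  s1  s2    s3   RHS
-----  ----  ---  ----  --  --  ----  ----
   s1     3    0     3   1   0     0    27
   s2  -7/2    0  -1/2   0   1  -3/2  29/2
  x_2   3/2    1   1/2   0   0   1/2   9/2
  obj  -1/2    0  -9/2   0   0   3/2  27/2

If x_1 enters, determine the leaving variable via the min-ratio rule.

Column x_1 entries and ratios — s1: 27/3 = 9; s2: -7/2 ≤ 0, skip; x_2: (9/2)/(3/2) = 3.
Smallest ratio is 3 in the row of x_2, so x_2 leaves.

x_2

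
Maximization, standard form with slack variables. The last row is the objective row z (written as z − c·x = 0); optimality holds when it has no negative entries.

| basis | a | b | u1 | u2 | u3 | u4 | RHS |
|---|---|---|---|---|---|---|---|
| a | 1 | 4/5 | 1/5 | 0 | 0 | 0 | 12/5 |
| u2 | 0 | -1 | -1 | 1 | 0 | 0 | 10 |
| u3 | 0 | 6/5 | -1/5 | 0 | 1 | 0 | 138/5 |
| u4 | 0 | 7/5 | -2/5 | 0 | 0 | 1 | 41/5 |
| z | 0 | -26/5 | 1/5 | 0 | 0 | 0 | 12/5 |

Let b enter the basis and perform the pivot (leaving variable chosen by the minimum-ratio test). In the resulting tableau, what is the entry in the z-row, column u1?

Ratio test on column b — row 1: (12/5)/(4/5) = 3; row 2: entry -1 ≤ 0; row 3: (138/5)/(6/5) = 23; row 4: (41/5)/(7/5) = 41/7. Minimum is 3 at row 1 (a leaves); pivot element 4/5.
Divide row 1 by 4/5; eliminate column b from the other rows.
z-row update in column u1: 1/5 − (-26/5)·(1/4) = 3/2.

3/2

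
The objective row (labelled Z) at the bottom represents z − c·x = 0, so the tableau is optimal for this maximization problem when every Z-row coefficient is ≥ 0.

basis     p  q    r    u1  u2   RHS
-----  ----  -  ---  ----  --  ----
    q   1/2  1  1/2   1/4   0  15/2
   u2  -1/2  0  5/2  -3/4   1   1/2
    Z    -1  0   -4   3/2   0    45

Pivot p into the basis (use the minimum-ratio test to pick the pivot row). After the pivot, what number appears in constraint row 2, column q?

Ratio test on column p — row 1: (15/2)/(1/2) = 15; row 2: entry -1/2 ≤ 0. Minimum is 15 at row 1 (q leaves); pivot element 1/2.
Divide row 1 by 1/2; eliminate column p from the other rows.
Row 2 update in column q: 0 − (-1/2)·2 = 1.

1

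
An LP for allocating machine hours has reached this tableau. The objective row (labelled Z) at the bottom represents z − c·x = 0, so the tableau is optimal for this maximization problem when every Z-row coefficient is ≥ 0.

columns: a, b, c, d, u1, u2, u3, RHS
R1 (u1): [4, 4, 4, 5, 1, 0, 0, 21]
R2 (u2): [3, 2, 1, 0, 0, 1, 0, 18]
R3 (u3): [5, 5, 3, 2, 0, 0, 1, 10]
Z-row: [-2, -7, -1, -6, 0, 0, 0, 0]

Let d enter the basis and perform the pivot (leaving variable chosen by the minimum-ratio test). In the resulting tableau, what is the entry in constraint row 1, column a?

4/5

Ratio test on column d — row 1: 21/5 = 21/5; row 2: entry 0 ≤ 0; row 3: 10/2 = 5. Minimum is 21/5 at row 1 (u1 leaves); pivot element 5.
Divide row 1 by 5; eliminate column d from the other rows.
In the new row 1, the a entry is the old entry divided by the pivot: 4/5 = 4/5.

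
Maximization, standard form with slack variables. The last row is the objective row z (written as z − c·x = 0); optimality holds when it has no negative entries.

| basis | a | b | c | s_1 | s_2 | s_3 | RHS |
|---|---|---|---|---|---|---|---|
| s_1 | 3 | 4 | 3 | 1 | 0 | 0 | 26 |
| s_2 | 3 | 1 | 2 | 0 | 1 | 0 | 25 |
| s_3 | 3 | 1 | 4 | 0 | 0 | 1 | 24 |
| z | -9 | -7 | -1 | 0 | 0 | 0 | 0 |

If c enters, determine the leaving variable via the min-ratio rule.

s_3

Column c entries and ratios — s_1: 26/3 = 26/3; s_2: 25/2 = 25/2; s_3: 24/4 = 6.
Smallest ratio is 6 in the row of s_3, so s_3 leaves.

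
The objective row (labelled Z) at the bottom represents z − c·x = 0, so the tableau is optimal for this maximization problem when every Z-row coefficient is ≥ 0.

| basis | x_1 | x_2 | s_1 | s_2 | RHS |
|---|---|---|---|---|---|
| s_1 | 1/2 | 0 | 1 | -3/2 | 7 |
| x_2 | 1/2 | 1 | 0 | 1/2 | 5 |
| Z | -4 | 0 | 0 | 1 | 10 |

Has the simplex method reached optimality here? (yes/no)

The Z-row has a negative entry -4 in column x_1, so it is not optimal.

no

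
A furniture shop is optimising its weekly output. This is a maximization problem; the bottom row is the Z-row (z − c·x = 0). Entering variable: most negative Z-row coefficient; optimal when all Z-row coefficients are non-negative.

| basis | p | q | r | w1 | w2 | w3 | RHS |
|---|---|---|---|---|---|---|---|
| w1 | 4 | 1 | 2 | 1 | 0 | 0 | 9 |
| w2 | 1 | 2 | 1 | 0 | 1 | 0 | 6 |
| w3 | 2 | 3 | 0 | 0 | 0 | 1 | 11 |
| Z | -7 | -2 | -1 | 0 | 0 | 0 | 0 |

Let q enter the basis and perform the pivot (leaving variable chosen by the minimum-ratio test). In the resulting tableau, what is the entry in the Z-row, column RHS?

6

Ratio test on column q — row 1: 9/1 = 9; row 2: 6/2 = 3; row 3: 11/3 = 11/3. Minimum is 3 at row 2 (w2 leaves); pivot element 2.
Divide row 2 by 2; eliminate column q from the other rows.
Z-row update in column RHS: 0 − (-2)·3 = 6.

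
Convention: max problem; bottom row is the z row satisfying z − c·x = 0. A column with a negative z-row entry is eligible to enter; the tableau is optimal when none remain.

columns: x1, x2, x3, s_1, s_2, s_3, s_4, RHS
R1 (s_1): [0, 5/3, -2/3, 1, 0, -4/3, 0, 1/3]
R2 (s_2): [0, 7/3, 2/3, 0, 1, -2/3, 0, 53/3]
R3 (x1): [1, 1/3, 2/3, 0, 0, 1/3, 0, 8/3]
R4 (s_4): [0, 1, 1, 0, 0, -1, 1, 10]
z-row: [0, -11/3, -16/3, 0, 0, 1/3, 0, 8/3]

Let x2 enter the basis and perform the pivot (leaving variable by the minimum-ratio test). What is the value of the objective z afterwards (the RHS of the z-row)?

17/5

Ratio test on column x2 — row 1: (1/3)/(5/3) = 1/5; row 2: (53/3)/(7/3) = 53/7; row 3: (8/3)/(1/3) = 8; row 4: 10/1 = 10. Minimum is 1/5 at row 1 (s_1 leaves); pivot element 5/3.
Pivot on row 1; the z-row RHS becomes 8/3 − (-11/3)·(1/5) = 17/5.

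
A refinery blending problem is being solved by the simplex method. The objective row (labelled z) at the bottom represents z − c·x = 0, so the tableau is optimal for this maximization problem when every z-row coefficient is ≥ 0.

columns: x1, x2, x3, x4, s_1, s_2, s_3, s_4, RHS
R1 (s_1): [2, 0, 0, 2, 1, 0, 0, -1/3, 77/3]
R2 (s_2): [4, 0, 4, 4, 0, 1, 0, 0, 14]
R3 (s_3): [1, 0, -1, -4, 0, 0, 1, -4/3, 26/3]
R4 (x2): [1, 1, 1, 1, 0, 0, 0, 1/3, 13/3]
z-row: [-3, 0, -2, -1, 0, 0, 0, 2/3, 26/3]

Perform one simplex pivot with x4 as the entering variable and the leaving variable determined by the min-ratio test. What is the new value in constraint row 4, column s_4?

Ratio test on column x4 — row 1: (77/3)/2 = 77/6; row 2: 14/4 = 7/2; row 3: entry -4 ≤ 0; row 4: (13/3)/1 = 13/3. Minimum is 7/2 at row 2 (s_2 leaves); pivot element 4.
Divide row 2 by 4; eliminate column x4 from the other rows.
Row 4 update in column s_4: 1/3 − 1·0 = 1/3.

1/3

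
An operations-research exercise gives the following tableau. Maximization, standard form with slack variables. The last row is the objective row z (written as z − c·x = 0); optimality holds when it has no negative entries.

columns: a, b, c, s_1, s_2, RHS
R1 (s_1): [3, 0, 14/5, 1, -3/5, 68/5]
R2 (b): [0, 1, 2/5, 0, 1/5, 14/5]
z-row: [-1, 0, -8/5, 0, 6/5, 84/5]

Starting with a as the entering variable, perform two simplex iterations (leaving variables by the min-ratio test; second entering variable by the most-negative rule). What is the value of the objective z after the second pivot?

Ratio test on column a — row 1: (68/5)/3 = 68/15; row 2: entry 0 ≤ 0. Minimum is 68/15 at row 1 (s_1 leaves); pivot element 3.
Pivot on row 1; the z-row RHS becomes 84/5 − (-1)·(68/15) = 64/3.
Next entering variable (most negative z-row entry -2/3): c.
Ratio test on column c — row 1: (68/15)/(14/15) = 34/7; row 2: (14/5)/(2/5) = 7. Minimum is 34/7 at row 1 (a leaves); pivot element 14/15.
After the second pivot the z-row RHS is 64/3 − (-2/3)·(34/7) = 172/7.

172/7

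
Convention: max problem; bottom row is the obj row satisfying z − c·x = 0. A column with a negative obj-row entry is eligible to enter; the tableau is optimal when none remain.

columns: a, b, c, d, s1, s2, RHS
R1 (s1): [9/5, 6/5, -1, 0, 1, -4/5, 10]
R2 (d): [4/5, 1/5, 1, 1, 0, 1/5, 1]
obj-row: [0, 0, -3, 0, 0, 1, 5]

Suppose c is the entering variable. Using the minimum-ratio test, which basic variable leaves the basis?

Column c entries and ratios — s1: -1 ≤ 0, skip; d: 1/1 = 1.
Smallest ratio is 1 in the row of d, so d leaves.

d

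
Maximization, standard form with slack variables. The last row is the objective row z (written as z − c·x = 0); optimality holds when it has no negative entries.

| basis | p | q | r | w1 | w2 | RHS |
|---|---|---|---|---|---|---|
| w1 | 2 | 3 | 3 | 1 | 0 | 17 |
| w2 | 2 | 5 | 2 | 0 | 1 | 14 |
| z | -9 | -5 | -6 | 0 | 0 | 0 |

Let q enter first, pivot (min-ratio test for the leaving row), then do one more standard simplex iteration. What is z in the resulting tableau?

63

Ratio test on column q — row 1: 17/3 = 17/3; row 2: 14/5 = 14/5. Minimum is 14/5 at row 2 (w2 leaves); pivot element 5.
Pivot on row 2; the z-row RHS becomes 0 − (-5)·(14/5) = 14.
Next entering variable (most negative z-row entry -7): p.
Ratio test on column p — row 1: (43/5)/(4/5) = 43/4; row 2: (14/5)/(2/5) = 7. Minimum is 7 at row 2 (q leaves); pivot element 2/5.
After the second pivot the z-row RHS is 14 − (-7)·7 = 63.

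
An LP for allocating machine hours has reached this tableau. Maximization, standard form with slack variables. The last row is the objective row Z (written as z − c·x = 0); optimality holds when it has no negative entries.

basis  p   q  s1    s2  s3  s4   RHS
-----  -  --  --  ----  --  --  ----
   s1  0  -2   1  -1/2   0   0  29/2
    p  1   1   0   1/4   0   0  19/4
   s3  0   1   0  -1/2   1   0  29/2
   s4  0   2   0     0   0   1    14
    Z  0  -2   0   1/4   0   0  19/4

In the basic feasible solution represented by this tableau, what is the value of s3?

29/2

s3 is basic (row 3); its value is the RHS of that row, 29/2.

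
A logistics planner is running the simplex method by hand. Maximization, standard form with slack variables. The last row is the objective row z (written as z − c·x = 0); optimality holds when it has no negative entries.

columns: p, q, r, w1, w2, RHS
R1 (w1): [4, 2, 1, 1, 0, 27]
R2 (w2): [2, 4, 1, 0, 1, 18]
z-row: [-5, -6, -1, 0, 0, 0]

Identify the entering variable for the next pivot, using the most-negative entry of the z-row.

q

Negative z-row entries: p: -5, q: -6, r: -1.
The most negative is -6 in column q, so q enters.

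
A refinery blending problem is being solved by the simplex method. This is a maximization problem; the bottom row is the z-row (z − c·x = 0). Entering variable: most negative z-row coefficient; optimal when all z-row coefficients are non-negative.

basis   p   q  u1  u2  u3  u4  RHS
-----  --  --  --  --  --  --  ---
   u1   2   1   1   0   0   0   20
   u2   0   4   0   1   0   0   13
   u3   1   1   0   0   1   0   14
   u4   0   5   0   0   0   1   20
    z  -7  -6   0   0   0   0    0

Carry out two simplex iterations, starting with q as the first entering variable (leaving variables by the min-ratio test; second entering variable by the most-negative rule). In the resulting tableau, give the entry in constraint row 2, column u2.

1/4

Ratio test on column q — row 1: 20/1 = 20; row 2: 13/4 = 13/4; row 3: 14/1 = 14; row 4: 20/5 = 4. Minimum is 13/4 at row 2 (u2 leaves); pivot element 4.
Divide row 2 by 4; eliminate column q from the other rows.
Second iteration: most negative z-row entry is -7 in column p, so p enters.
Ratio test on column p — row 1: (67/4)/2 = 67/8; row 2: entry 0 ≤ 0; row 3: (43/4)/1 = 43/4; row 4: entry 0 ≤ 0. Minimum is 67/8 at row 1 (u1 leaves); pivot element 2.
Divide row 1 by 2; eliminate column p from the other rows.
After both pivots, the entry at constraint row 2, column u2 is 1/4.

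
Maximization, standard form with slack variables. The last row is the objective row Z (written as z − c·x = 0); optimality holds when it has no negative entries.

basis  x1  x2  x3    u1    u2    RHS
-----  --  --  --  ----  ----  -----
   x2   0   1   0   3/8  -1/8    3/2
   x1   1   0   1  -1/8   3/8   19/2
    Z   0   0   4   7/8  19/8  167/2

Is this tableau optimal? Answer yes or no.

yes

Every Z-row coefficient is ≥ 0, so the tableau is optimal.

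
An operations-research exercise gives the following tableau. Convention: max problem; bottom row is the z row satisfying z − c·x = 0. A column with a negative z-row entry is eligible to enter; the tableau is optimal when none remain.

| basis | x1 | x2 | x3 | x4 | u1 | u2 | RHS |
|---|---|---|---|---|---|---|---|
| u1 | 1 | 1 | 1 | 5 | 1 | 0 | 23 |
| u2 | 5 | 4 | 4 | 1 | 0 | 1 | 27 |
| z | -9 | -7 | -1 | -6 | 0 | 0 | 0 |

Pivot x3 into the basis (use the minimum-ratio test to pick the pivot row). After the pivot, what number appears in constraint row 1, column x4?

19/4

Ratio test on column x3 — row 1: 23/1 = 23; row 2: 27/4 = 27/4. Minimum is 27/4 at row 2 (u2 leaves); pivot element 4.
Divide row 2 by 4; eliminate column x3 from the other rows.
Row 1 update in column x4: 5 − 1·(1/4) = 19/4.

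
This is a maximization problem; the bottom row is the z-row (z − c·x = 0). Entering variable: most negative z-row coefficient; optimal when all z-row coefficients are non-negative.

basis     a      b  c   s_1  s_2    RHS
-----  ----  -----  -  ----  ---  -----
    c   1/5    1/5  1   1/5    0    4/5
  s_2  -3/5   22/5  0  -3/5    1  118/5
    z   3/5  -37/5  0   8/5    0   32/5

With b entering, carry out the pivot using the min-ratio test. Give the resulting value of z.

Ratio test on column b — row 1: (4/5)/(1/5) = 4; row 2: (118/5)/(22/5) = 59/11. Minimum is 4 at row 1 (c leaves); pivot element 1/5.
Pivot on row 1; the z-row RHS becomes 32/5 − (-37/5)·4 = 36.

36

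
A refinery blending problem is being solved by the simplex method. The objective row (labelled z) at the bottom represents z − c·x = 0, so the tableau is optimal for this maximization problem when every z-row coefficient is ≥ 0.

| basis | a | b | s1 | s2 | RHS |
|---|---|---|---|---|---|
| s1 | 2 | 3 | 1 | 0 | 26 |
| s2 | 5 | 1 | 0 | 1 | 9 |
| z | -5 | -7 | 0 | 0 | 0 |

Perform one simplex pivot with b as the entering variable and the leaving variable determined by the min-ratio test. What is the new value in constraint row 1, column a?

2/3

Ratio test on column b — row 1: 26/3 = 26/3; row 2: 9/1 = 9. Minimum is 26/3 at row 1 (s1 leaves); pivot element 3.
Divide row 1 by 3; eliminate column b from the other rows.
In the new row 1, the a entry is the old entry divided by the pivot: 2/3 = 2/3.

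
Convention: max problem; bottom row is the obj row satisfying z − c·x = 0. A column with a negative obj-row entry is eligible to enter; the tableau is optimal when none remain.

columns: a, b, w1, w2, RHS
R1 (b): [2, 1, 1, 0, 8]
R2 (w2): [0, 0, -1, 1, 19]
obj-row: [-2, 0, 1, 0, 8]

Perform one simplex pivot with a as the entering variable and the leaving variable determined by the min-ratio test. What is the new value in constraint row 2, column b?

Ratio test on column a — row 1: 8/2 = 4; row 2: entry 0 ≤ 0. Minimum is 4 at row 1 (b leaves); pivot element 2.
Divide row 1 by 2; eliminate column a from the other rows.
Row 2 update in column b: 0 − 0·(1/2) = 0.

0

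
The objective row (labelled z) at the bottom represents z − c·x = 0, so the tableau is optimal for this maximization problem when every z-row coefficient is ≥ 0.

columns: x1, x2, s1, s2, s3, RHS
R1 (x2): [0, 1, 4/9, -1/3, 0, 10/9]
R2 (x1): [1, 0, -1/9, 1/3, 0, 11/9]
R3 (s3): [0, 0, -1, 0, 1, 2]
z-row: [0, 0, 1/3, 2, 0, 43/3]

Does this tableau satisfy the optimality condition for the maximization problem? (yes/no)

yes

Every z-row coefficient is ≥ 0, so the tableau is optimal.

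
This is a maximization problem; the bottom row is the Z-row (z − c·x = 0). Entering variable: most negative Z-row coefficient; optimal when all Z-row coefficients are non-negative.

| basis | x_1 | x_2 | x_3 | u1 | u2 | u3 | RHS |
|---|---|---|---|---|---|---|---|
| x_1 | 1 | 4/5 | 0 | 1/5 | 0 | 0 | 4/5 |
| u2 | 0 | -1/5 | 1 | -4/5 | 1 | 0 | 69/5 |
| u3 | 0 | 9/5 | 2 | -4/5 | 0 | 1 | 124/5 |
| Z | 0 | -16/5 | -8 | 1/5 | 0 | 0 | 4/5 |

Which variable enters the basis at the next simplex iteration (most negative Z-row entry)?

Negative Z-row entries: x_2: -16/5, x_3: -8.
The most negative is -8 in column x_3, so x_3 enters.

x_3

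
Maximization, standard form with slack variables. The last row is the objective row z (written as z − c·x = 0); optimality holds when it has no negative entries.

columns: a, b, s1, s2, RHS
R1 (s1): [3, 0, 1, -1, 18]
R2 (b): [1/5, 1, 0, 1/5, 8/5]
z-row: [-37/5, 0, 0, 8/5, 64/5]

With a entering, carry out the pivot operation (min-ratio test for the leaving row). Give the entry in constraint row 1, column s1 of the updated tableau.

1/3

Ratio test on column a — row 1: 18/3 = 6; row 2: (8/5)/(1/5) = 8. Minimum is 6 at row 1 (s1 leaves); pivot element 3.
Divide row 1 by 3; eliminate column a from the other rows.
In the new row 1, the s1 entry is the old entry divided by the pivot: 1/3 = 1/3.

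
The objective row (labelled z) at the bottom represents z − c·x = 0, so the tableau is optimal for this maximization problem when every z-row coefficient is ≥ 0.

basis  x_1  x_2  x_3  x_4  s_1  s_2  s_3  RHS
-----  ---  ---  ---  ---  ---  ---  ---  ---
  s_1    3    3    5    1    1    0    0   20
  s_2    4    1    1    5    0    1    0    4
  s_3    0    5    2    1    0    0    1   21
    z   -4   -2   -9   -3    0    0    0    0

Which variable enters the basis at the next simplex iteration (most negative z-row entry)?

x_3

Negative z-row entries: x_1: -4, x_2: -2, x_3: -9, x_4: -3.
The most negative is -9 in column x_3, so x_3 enters.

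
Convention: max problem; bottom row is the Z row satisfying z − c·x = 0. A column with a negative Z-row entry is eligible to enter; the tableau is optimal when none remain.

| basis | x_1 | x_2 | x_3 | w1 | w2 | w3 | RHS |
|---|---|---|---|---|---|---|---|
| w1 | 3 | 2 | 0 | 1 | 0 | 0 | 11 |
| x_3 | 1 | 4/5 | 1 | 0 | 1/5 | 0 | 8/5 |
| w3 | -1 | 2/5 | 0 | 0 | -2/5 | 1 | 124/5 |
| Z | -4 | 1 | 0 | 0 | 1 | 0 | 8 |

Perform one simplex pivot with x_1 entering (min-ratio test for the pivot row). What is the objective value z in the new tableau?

72/5

Ratio test on column x_1 — row 1: 11/3 = 11/3; row 2: (8/5)/1 = 8/5; row 3: entry -1 ≤ 0. Minimum is 8/5 at row 2 (x_3 leaves); pivot element 1.
Pivot on row 2; the Z-row RHS becomes 8 − (-4)·(8/5) = 72/5.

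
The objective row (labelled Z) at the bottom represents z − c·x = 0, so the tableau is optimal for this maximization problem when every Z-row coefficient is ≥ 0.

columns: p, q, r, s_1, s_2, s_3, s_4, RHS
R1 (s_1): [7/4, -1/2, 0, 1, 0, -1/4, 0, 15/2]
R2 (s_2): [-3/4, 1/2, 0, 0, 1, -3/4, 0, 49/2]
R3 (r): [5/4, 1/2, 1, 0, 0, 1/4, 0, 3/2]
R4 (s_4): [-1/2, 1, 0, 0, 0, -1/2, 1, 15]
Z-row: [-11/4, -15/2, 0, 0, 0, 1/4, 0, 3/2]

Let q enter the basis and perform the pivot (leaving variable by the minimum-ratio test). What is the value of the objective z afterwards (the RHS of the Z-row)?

Ratio test on column q — row 1: entry -1/2 ≤ 0; row 2: (49/2)/(1/2) = 49; row 3: (3/2)/(1/2) = 3; row 4: 15/1 = 15. Minimum is 3 at row 3 (r leaves); pivot element 1/2.
Pivot on row 3; the Z-row RHS becomes 3/2 − (-15/2)·3 = 24.

24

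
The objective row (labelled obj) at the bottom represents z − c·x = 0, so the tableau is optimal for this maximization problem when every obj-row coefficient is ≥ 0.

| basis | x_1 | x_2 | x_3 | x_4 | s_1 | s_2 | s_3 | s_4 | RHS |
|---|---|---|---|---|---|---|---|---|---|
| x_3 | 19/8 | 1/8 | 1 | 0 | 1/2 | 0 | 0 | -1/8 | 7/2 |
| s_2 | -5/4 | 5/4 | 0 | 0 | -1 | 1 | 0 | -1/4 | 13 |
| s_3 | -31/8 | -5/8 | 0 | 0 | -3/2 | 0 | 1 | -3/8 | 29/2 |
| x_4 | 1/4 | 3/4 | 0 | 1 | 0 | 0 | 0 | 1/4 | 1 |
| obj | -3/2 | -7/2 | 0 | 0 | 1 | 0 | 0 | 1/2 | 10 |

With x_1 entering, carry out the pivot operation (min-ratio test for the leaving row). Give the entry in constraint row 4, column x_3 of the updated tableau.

-2/19

Ratio test on column x_1 — row 1: (7/2)/(19/8) = 28/19; row 2: entry -5/4 ≤ 0; row 3: entry -31/8 ≤ 0; row 4: 1/(1/4) = 4. Minimum is 28/19 at row 1 (x_3 leaves); pivot element 19/8.
Divide row 1 by 19/8; eliminate column x_1 from the other rows.
Row 4 update in column x_3: 0 − (1/4)·(8/19) = -2/19.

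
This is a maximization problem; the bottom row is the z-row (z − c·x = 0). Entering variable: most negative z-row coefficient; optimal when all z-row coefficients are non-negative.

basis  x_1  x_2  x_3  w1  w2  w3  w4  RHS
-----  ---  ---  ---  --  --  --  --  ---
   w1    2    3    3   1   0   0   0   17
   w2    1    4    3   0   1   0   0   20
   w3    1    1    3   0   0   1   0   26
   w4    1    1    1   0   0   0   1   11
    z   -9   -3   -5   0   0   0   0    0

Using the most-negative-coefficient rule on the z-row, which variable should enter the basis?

x_1

Negative z-row entries: x_1: -9, x_2: -3, x_3: -5.
The most negative is -9 in column x_1, so x_1 enters.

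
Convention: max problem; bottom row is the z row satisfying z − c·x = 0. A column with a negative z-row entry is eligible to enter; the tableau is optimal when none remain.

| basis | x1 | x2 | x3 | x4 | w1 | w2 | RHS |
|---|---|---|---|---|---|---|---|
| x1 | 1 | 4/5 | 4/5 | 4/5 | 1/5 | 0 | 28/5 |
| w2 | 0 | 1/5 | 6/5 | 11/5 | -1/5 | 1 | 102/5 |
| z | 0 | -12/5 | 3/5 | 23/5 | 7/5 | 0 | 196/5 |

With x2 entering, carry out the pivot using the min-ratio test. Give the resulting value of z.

Ratio test on column x2 — row 1: (28/5)/(4/5) = 7; row 2: (102/5)/(1/5) = 102. Minimum is 7 at row 1 (x1 leaves); pivot element 4/5.
Pivot on row 1; the z-row RHS becomes 196/5 − (-12/5)·7 = 56.

56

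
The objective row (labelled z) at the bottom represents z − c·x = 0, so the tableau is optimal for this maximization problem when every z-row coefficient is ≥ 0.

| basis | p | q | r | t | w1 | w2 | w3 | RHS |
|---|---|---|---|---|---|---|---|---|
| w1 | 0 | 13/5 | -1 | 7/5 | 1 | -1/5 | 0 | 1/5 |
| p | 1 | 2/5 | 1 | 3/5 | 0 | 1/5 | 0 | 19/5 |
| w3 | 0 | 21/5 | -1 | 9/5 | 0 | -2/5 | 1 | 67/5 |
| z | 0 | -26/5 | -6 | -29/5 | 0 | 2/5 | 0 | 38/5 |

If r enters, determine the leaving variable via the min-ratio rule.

Column r entries and ratios — w1: -1 ≤ 0, skip; p: (19/5)/1 = 19/5; w3: -1 ≤ 0, skip.
Smallest ratio is 19/5 in the row of p, so p leaves.

p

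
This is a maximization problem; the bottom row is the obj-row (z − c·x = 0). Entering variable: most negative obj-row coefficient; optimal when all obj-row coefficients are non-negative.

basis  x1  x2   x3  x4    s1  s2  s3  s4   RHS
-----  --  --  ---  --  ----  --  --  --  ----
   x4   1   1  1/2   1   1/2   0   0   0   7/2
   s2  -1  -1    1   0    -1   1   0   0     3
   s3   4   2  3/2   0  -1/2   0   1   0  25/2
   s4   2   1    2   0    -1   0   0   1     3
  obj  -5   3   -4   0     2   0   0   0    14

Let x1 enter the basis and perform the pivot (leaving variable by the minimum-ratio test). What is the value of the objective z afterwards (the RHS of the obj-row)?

Ratio test on column x1 — row 1: (7/2)/1 = 7/2; row 2: entry -1 ≤ 0; row 3: (25/2)/4 = 25/8; row 4: 3/2 = 3/2. Minimum is 3/2 at row 4 (s4 leaves); pivot element 2.
Pivot on row 4; the obj-row RHS becomes 14 − (-5)·(3/2) = 43/2.

43/2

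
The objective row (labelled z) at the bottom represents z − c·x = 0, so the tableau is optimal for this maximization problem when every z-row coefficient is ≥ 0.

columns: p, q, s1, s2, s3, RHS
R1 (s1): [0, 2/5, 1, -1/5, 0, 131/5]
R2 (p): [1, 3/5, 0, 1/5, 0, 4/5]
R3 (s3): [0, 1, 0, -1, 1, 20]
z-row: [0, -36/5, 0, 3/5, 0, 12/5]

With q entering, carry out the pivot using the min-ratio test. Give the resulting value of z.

Ratio test on column q — row 1: (131/5)/(2/5) = 131/2; row 2: (4/5)/(3/5) = 4/3; row 3: 20/1 = 20. Minimum is 4/3 at row 2 (p leaves); pivot element 3/5.
Pivot on row 2; the z-row RHS becomes 12/5 − (-36/5)·(4/3) = 12.

12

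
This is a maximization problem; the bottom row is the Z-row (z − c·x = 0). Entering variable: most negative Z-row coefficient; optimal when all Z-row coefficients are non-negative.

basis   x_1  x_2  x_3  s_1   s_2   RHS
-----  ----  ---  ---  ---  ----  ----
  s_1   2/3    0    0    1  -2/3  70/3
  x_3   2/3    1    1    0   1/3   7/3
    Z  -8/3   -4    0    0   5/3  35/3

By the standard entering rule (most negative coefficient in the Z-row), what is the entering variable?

Negative Z-row entries: x_1: -8/3, x_2: -4.
The most negative is -4 in column x_2, so x_2 enters.

x_2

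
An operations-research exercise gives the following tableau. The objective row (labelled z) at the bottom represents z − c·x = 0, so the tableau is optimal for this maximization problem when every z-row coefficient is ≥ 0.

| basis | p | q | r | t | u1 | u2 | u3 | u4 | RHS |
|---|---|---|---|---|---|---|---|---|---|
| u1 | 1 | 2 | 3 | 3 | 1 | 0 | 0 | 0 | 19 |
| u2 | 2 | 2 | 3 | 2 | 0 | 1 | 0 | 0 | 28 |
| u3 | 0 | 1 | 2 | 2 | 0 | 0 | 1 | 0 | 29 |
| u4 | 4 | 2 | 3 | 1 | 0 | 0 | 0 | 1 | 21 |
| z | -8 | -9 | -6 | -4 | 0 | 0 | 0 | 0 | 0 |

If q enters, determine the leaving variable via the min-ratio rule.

u1

Column q entries and ratios — u1: 19/2 = 19/2; u2: 28/2 = 14; u3: 29/1 = 29; u4: 21/2 = 21/2.
Smallest ratio is 19/2 in the row of u1, so u1 leaves.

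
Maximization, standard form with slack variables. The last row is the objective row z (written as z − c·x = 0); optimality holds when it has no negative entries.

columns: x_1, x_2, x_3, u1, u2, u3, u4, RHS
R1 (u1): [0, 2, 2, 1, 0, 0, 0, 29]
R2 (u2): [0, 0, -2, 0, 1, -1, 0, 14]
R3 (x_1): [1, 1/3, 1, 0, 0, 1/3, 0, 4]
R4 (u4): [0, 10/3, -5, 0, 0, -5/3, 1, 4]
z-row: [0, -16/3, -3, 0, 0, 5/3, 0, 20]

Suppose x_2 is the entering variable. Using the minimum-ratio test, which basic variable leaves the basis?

Column x_2 entries and ratios — u1: 29/2 = 29/2; u2: 0 ≤ 0, skip; x_1: 4/(1/3) = 12; u4: 4/(10/3) = 6/5.
Smallest ratio is 6/5 in the row of u4, so u4 leaves.

u4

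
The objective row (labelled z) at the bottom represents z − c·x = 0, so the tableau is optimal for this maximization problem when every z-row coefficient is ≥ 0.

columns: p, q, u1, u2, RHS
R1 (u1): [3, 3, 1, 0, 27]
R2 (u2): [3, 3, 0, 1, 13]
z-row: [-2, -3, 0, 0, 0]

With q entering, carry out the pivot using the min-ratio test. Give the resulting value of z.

13

Ratio test on column q — row 1: 27/3 = 9; row 2: 13/3 = 13/3. Minimum is 13/3 at row 2 (u2 leaves); pivot element 3.
Pivot on row 2; the z-row RHS becomes 0 − (-3)·(13/3) = 13.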